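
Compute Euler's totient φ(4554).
φ(4554) = 1320

φ is multiplicative, with φ(p^e) = p^e − p^(e−1). Factorise 4554 = 2 · 3^2 · 11 · 23. Then
  φ(4554) = (2 − 1) · (3^2 − 3^1) · (11 − 1) · (23 − 1) = 1 · 6 · 10 · 22 = 1320.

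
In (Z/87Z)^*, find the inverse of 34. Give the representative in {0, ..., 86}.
Apply the extended Euclidean algorithm to (87, 34), tracking rows (r, s, t) with s·87 + t·34 = r. Each division r_prev = q·r_cur + r_new produces the new row as (previous row) − q·(current row):
  row A: (87, 1, 0)   [1·87 + 0·34 = 87]
  row B: (34, 0, 1)   [0·87 + 1·34 = 34]
  87 = 2·34 + 19   → row C = row A − 2·row B = (19, 1, −2)   [check: 1·87 − 2·34 = 19]
  34 = 1·19 + 15   → row D = row B − 1·row C = (15, −1, 3)   [check: −1·87 + 3·34 = 15]
  19 = 1·15 + 4   → row E = row C − 1·row D = (4, 2, −5)   [check: 2·87 − 5·34 = 4]
  15 = 3·4 + 3   → row F = row D − 3·row E = (3, −7, 18)   [check: −7·87 + 18·34 = 3]
  4 = 1·3 + 1   → row G = row E − 1·row F = (1, 9, −23)   [check: 9·87 − 23·34 = 1]
  3 = 3·1 + 0   → remainder 0, stop. gcd = 1 (last nonzero row G).
The gcd is 1, so 34 is invertible mod 87. The last nonzero row gives 9·87 − 23·34 = 1, so t = −23. So 34^(−1) ≡ −23 ≡ 64 (mod 87). Verify: 34 · 64 = 2176 ≡ 1 (mod 87). ✓

Final answer: 34^(−1) ≡ 64 (mod 87)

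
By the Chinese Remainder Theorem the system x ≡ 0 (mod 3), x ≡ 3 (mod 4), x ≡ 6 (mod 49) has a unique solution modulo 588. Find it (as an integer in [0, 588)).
x ≡ 447 (mod 588); the representative in [0, 588) is 447

The moduli 3, 4, 49 are pairwise coprime, so by the CRT there is a unique solution mod 3·4·49 = 588.
Solve by successive substitution. Start with x ≡ 0 (mod 3).
  Combine with x ≡ 3 (mod 4): write x = 3·t and require 3·t ≡ 3 (mod 4). Since 3^(−1) ≡ 3 (mod 4), t ≡ 3·3 ≡ 1 (mod 4). So x ≡ 3·1 = 3 (mod 12).
  Combine with x ≡ 6 (mod 49): write x = 3 + 12·t and require 3 + 12·t ≡ 6 (mod 49), i.e. 12·t ≡ 6 − 3 ≡ 3 (mod 49). Since 12^(−1) ≡ 45 (mod 49), t ≡ 45·3 ≡ 37 (mod 49). So x ≡ 3 + 12·37 = 447 (mod 588).
Unique solution in [0, 588): x = 447.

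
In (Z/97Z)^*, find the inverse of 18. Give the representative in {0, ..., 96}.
18^(−1) ≡ 27 (mod 97)

Apply the extended Euclidean algorithm to (97, 18), tracking rows (r, s, t) with s·97 + t·18 = r. Each division r_prev = q·r_cur + r_new produces the new row as (previous row) − q·(current row):
  row A: (97, 1, 0)   [1·97 + 0·18 = 97]
  row B: (18, 0, 1)   [0·97 + 1·18 = 18]
  97 = 5·18 + 7   → row C = row A − 5·row B = (7, 1, −5)   [check: 1·97 − 5·18 = 7]
  18 = 2·7 + 4   → row D = row B − 2·row C = (4, −2, 11)   [check: −2·97 + 11·18 = 4]
  7 = 1·4 + 3   → row E = row C − 1·row D = (3, 3, −16)   [check: 3·97 − 16·18 = 3]
  4 = 1·3 + 1   → row F = row D − 1·row E = (1, −5, 27)   [check: −5·97 + 27·18 = 1]
  3 = 3·1 + 0   → remainder 0, stop. gcd = 1 (last nonzero row F).
The gcd is 1, so 18 is invertible mod 97. The last nonzero row gives −5·97 + 27·18 = 1, so t = 27. So 18^(−1) ≡ 27 (mod 97). Verify: 18 · 27 = 486 ≡ 1 (mod 97). ✓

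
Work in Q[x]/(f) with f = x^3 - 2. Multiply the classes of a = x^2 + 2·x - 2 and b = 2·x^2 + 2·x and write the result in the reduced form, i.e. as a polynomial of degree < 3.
First multiply in Q[x] without reducing: a · b = 2·x^4 + 6·x^3 - 4·x. Now divide by f(x) = x^3 - 2, eliminating the leading term at each step:
  leading term 2·x^4: subtract (2·x)·f(x) = 2·x^4 - 4·x, leaving 6·x^3
  leading term 6·x^3: subtract (6)·f(x) = 6·x^3 - 12, leaving 12
The degree is now < 3, so this is the remainder. Hence a · b ≡ 12 in Q[x]/(f).

Final answer: a · b ≡ 12 (mod f(x))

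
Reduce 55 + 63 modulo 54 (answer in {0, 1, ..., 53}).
Reduce the summands first: 55 ≡ 1, 63 ≡ 9 (mod 54), so 55 + 63 ≡ 1 + 9 (mod 54). 1 + 9 = 10; 10 = 0·54 + 10, so (55 + 63) mod 54 = 10.

Final answer: 10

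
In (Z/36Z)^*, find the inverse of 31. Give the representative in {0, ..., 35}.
Apply the extended Euclidean algorithm to (36, 31), tracking rows (r, s, t) with s·36 + t·31 = r. Each division r_prev = q·r_cur + r_new produces the new row as (previous row) − q·(current row):
  row A: (36, 1, 0)   [1·36 + 0·31 = 36]
  row B: (31, 0, 1)   [0·36 + 1·31 = 31]
  36 = 1·31 + 5   → row C = row A − 1·row B = (5, 1, −1)   [check: 1·36 − 1·31 = 5]
  31 = 6·5 + 1   → row D = row B − 6·row C = (1, −6, 7)   [check: −6·36 + 7·31 = 1]
  5 = 5·1 + 0   → remainder 0, stop. gcd = 1 (last nonzero row D).
The gcd is 1, so 31 is invertible mod 36. The last nonzero row gives −6·36 + 7·31 = 1, so t = 7. So 31^(−1) ≡ 7 (mod 36). Verify: 31 · 7 = 217 ≡ 1 (mod 36). ✓

Final answer: 31^(−1) ≡ 7 (mod 36)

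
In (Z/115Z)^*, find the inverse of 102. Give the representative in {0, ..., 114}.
Apply the extended Euclidean algorithm to (115, 102), tracking rows (r, s, t) with s·115 + t·102 = r. Each division r_prev = q·r_cur + r_new produces the new row as (previous row) − q·(current row):
  row A: (115, 1, 0)   [1·115 + 0·102 = 115]
  row B: (102, 0, 1)   [0·115 + 1·102 = 102]
  115 = 1·102 + 13   → row C = row A − 1·row B = (13, 1, −1)   [check: 1·115 − 1·102 = 13]
  102 = 7·13 + 11   → row D = row B − 7·row C = (11, −7, 8)   [check: −7·115 + 8·102 = 11]
  13 = 1·11 + 2   → row E = row C − 1·row D = (2, 8, −9)   [check: 8·115 − 9·102 = 2]
  11 = 5·2 + 1   → row F = row D − 5·row E = (1, −47, 53)   [check: −47·115 + 53·102 = 1]
  2 = 2·1 + 0   → remainder 0, stop. gcd = 1 (last nonzero row F).
The gcd is 1, so 102 is invertible mod 115. The last nonzero row gives −47·115 + 53·102 = 1, so t = 53. So 102^(−1) ≡ 53 (mod 115). Verify: 102 · 53 = 5406 ≡ 1 (mod 115). ✓

Final answer: 102^(−1) ≡ 53 (mod 115)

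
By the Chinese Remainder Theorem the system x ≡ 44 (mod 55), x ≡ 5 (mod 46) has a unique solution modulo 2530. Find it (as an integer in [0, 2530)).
x ≡ 649 (mod 2530); the representative in [0, 2530) is 649

The moduli 55, 46 are pairwise coprime, so by the CRT there is a unique solution mod 55·46 = 2530.
Solve by successive substitution. Start with x ≡ 44 (mod 55).
  Combine with x ≡ 5 (mod 46): write x = 44 + 55·t and require 44 + 55·t ≡ 5 (mod 46), i.e. 55·t ≡ 5 − 44 ≡ 7 (mod 46). Since 55^(−1) ≡ 41 (mod 46) (55 ≡ 9 (mod 46)), t ≡ 41·7 ≡ 11 (mod 46). So x ≡ 44 + 55·11 = 649 (mod 2530).
Unique solution in [0, 2530): x = 649.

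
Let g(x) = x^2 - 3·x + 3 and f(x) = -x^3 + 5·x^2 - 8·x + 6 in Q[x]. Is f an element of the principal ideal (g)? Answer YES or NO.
In Q[x] the ideal (g) consists of all multiples of g, so f ∈ (g) iff g | f, i.e. iff the remainder of f on division by g is 0. Divide f by g (g is monic, so eliminate the leading term of the running remainder at each step):
  leading term -x^3: subtract (-x)·g(x) = -x^3 + 3·x^2 - 3·x, leaving 2·x^2 - 5·x + 6
  leading term 2·x^2: subtract (2)·g(x) = 2·x^2 - 6·x + 6, leaving x
The remainder r(x) = x ≠ 0 (and deg r < deg g), so g ∤ f, i.e. f ∉ (g).

Final answer: NO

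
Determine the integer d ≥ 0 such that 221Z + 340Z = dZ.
(221, 340) = (17); d = 17

In the PID Z, (a, b) is generated by gcd(a, b). Compute gcd(340, 221) with the extended Euclidean algorithm, tracking rows (r, s, t) with s·340 + t·221 = r:
  row A: (340, 1, 0)   [1·340 + 0·221 = 340]
  row B: (221, 0, 1)   [0·340 + 1·221 = 221]
  340 = 1·221 + 119   → row C = row A − 1·row B = (119, 1, −1)   [check: 1·340 − 1·221 = 119]
  221 = 1·119 + 102   → row D = row B − 1·row C = (102, −1, 2)   [check: −1·340 + 2·221 = 102]
  119 = 1·102 + 17   → row E = row C − 1·row D = (17, 2, −3)   [check: 2·340 − 3·221 = 17]
  102 = 6·17 + 0   → remainder 0, stop. gcd = 17 (last nonzero row E).
So gcd(221, 340) = 17, with Bézout identity 2·340 − 3·221 = 17. Containment (⊇): the Bézout identity exhibits 17 as an element of (221, 340), giving (17) ⊆ (221, 340). Containment (⊆): since 17 | 221 and 17 | 340 (221 = 17·13, 340 = 17·20), every Z-linear combination of 221 and 340 is divisible by 17, so (221, 340) ⊆ (17). Therefore (221, 340) = (17), d = 17.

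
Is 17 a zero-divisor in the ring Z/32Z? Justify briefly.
gcd(17, 32) = 1, so 17 is a unit in Z/32Z (it has a multiplicative inverse). A unit cannot be a zero-divisor: if 17·b ≡ 0 then multiplying both sides by 17^(−1) gives b ≡ 0. So 17 is not a zero-divisor.

Final answer: NO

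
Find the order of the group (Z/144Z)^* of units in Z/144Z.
(Z/144Z)^* consists of the classes a with gcd(a, 144) = 1, so its order is φ(144). φ is multiplicative, with φ(p^e) = p^e − p^(e−1). Factorise 144 = 2^4 · 3^2. Then
  φ(144) = (2^4 − 2^3) · (3^2 − 3^1) = 8 · 6 = 48.
Thus |(Z/144Z)^*| = 48.

Final answer: |(Z/144Z)^*| = 48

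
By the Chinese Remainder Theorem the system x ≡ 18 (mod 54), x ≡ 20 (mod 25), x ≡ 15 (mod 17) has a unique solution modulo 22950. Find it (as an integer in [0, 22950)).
x ≡ 15570 (mod 22950); the representative in [0, 22950) is 15570

The moduli 54, 25, 17 are pairwise coprime, so by the CRT there is a unique solution mod 54·25·17 = 22950.
Solve by successive substitution. Start with x ≡ 18 (mod 54).
  Combine with x ≡ 20 (mod 25): write x = 18 + 54·t and require 18 + 54·t ≡ 20 (mod 25), i.e. 54·t ≡ 20 − 18 ≡ 2 (mod 25). Since 54^(−1) ≡ 19 (mod 25) (54 ≡ 4 (mod 25)), t ≡ 19·2 ≡ 13 (mod 25). So x ≡ 18 + 54·13 = 720 (mod 1350).
  Combine with x ≡ 15 (mod 17): write x = 720 + 1350·t and require 720 + 1350·t ≡ 15 (mod 17), i.e. 1350·t ≡ 15 − 720 ≡ 9 (mod 17). Since 1350^(−1) ≡ 5 (mod 17) (1350 ≡ 7 (mod 17)), t ≡ 5·9 ≡ 11 (mod 17). So x ≡ 720 + 1350·11 = 15570 (mod 22950).
Unique solution in [0, 22950): x = 15570.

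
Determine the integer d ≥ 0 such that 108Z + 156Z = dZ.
In the PID Z, (a, b) is generated by gcd(a, b). Compute gcd(156, 108) with the extended Euclidean algorithm, tracking rows (r, s, t) with s·156 + t·108 = r:
  row A: (156, 1, 0)   [1·156 + 0·108 = 156]
  row B: (108, 0, 1)   [0·156 + 1·108 = 108]
  156 = 1·108 + 48   → row C = row A − 1·row B = (48, 1, −1)   [check: 1·156 − 1·108 = 48]
  108 = 2·48 + 12   → row D = row B − 2·row C = (12, −2, 3)   [check: −2·156 + 3·108 = 12]
  48 = 4·12 + 0   → remainder 0, stop. gcd = 12 (last nonzero row D).
So gcd(108, 156) = 12, with Bézout identity −2·156 + 3·108 = 12. Containment (⊇): the Bézout identity exhibits 12 as an element of (108, 156), giving (12) ⊆ (108, 156). Containment (⊆): since 12 | 108 and 12 | 156 (108 = 12·9, 156 = 12·13), every Z-linear combination of 108 and 156 is divisible by 12, so (108, 156) ⊆ (12). Therefore (108, 156) = (12), d = 12.

Final answer: (108, 156) = (12); d = 12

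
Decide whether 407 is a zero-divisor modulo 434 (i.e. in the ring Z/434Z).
gcd(407, 434) = 1, so 407 is a unit in Z/434Z (it has a multiplicative inverse). A unit cannot be a zero-divisor: if 407·b ≡ 0 then multiplying both sides by 407^(−1) gives b ≡ 0. So 407 is not a zero-divisor.

Final answer: NO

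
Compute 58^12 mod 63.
1

Use repeated squaring. Binary(12) = 1100. Walk through the bits of the exponent 12 left-to-right: at each bit after the leading one, square the running value, then multiply by 58 if the bit is 1 (always reducing mod 63):
  bit 1 = 1 (leading): start with 58.
  bit 2 = 1: square 58^2 = 3364 ≡ 25; bit is 1, so multiply 25·58 = 1450 ≡ 1 (mod 63).
  bit 3 = 0: square 1^2 = 1 (mod 63).
  bit 4 = 0: square 1^2 = 1 (mod 63).
Final value: 58^12 ≡ 1 (mod 63).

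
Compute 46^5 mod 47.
46

Use repeated squaring. Binary(5) = 101. Walk through the bits of the exponent 5 left-to-right: at each bit after the leading one, square the running value, then multiply by 46 if the bit is 1 (always reducing mod 47):
  bit 1 = 1 (leading): start with 46.
  bit 2 = 0: square 46^2 = 2116 ≡ 1 (mod 47).
  bit 3 = 1: square 1^2 = 1; bit is 1, so multiply 1·46 = 46 (mod 47).
Final value: 46^5 ≡ 46 (mod 47).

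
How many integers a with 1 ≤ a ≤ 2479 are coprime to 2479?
2376

The number of a ∈ {1, ..., 2479} with gcd(a, 2479) = 1 is by definition Euler's totient φ(2479). φ is multiplicative, with φ(p^e) = p^e − p^(e−1). Factorise 2479 = 37 · 67. Then
  φ(2479) = (37 − 1) · (67 − 1) = 36 · 66 = 2376.
So there are 2376 such integers.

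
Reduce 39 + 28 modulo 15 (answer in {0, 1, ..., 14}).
Reduce the summands first: 39 ≡ 9, 28 ≡ 13 (mod 15), so 39 + 28 ≡ 9 + 13 (mod 15). 9 + 13 = 22; 22 = 1·15 + 7, so (39 + 28) mod 15 = 7.

Final answer: 7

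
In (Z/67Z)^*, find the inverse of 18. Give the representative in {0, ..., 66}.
Apply the extended Euclidean algorithm to (67, 18), tracking rows (r, s, t) with s·67 + t·18 = r. Each division r_prev = q·r_cur + r_new produces the new row as (previous row) − q·(current row):
  row A: (67, 1, 0)   [1·67 + 0·18 = 67]
  row B: (18, 0, 1)   [0·67 + 1·18 = 18]
  67 = 3·18 + 13   → row C = row A − 3·row B = (13, 1, −3)   [check: 1·67 − 3·18 = 13]
  18 = 1·13 + 5   → row D = row B − 1·row C = (5, −1, 4)   [check: −1·67 + 4·18 = 5]
  13 = 2·5 + 3   → row E = row C − 2·row D = (3, 3, −11)   [check: 3·67 − 11·18 = 3]
  5 = 1·3 + 2   → row F = row D − 1·row E = (2, −4, 15)   [check: −4·67 + 15·18 = 2]
  3 = 1·2 + 1   → row G = row E − 1·row F = (1, 7, −26)   [check: 7·67 − 26·18 = 1]
  2 = 2·1 + 0   → remainder 0, stop. gcd = 1 (last nonzero row G).
The gcd is 1, so 18 is invertible mod 67. The last nonzero row gives 7·67 − 26·18 = 1, so t = −26. So 18^(−1) ≡ −26 ≡ 41 (mod 67). Verify: 18 · 41 = 738 ≡ 1 (mod 67). ✓

Final answer: 18^(−1) ≡ 41 (mod 67)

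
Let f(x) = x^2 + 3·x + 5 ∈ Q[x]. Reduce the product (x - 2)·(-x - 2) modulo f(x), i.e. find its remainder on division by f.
a · b ≡ 3·x + 9 (mod f(x))

First multiply in Q[x] without reducing: a · b = 4 - x^2. Now divide by f(x) = x^2 + 3·x + 5, eliminating the leading term at each step:
  leading term -x^2: subtract (-1)·f(x) = -x^2 - 3·x - 5, leaving 3·x + 9
The degree is now < 2, so this is the remainder. Hence a · b ≡ 3·x + 9 in Q[x]/(f).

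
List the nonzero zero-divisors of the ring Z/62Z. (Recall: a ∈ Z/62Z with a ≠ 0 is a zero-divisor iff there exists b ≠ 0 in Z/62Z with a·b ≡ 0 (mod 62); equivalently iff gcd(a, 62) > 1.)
An element a ∈ Z/62Z (with a ≠ 0) is a zero-divisor iff gcd(a, 62) > 1 (because a is a unit precisely when gcd(a, n) = 1, and in Z/nZ every nonzero, non-unit element is a zero-divisor). Scan a = 1, ..., 61 and keep those with gcd(a, 62) > 1:
  gcd(2, 62) = 2, gcd(4, 62) = 2, gcd(6, 62) = 2, gcd(8, 62) = 2, gcd(10, 62) = 2, gcd(12, 62) = 2, gcd(14, 62) = 2, gcd(16, 62) = 2, gcd(18, 62) = 2, gcd(20, 62) = 2, gcd(22, 62) = 2, gcd(24, 62) = 2, gcd(26, 62) = 2, gcd(28, 62) = 2, gcd(30, 62) = 2, gcd(31, 62) = 31, gcd(32, 62) = 2, gcd(34, 62) = 2, gcd(36, 62) = 2, gcd(38, 62) = 2, gcd(40, 62) = 2, gcd(42, 62) = 2, gcd(44, 62) = 2, gcd(46, 62) = 2, gcd(48, 62) = 2, gcd(50, 62) = 2, gcd(52, 62) = 2, gcd(54, 62) = 2, gcd(56, 62) = 2, gcd(58, 62) = 2, gcd(60, 62) = 2.
All other a ∈ {1, ..., 61} have gcd(a, 62) = 1 and are units. So the nonzero zero-divisors are exactly the 31 values of a appearing in this scan.

Final answer: nonzero zero-divisors of Z/62Z = {2, 4, 6, 8, 10, 12, 14, 16, 18, 20, 22, 24, 26, 28, 30, 31, 32, 34, 36, 38, 40, 42, 44, 46, 48, 50, 52, 54, 56, 58, 60}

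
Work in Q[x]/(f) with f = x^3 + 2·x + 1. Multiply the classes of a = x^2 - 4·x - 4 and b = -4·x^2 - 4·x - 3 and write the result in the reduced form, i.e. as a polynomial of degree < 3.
a · b ≡ 37·x^2 + 8·x (mod f(x))

First multiply in Q[x] without reducing: a · b = -4·x^4 + 12·x^3 + 29·x^2 + 28·x + 12. Now divide by f(x) = x^3 + 2·x + 1, eliminating the leading term at each step:
  leading term -4·x^4: subtract (-4·x)·f(x) = -4·x^4 - 8·x^2 - 4·x, leaving 12·x^3 + 37·x^2 + 32·x + 12
  leading term 12·x^3: subtract (12)·f(x) = 12·x^3 + 24·x + 12, leaving 37·x^2 + 8·x
The degree is now < 3, so this is the remainder. Hence a · b ≡ 37·x^2 + 8·x in Q[x]/(f).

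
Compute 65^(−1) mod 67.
65^(−1) ≡ 33 (mod 67)

Apply the extended Euclidean algorithm to (67, 65), tracking rows (r, s, t) with s·67 + t·65 = r. Each division r_prev = q·r_cur + r_new produces the new row as (previous row) − q·(current row):
  row A: (67, 1, 0)   [1·67 + 0·65 = 67]
  row B: (65, 0, 1)   [0·67 + 1·65 = 65]
  67 = 1·65 + 2   → row C = row A − 1·row B = (2, 1, −1)   [check: 1·67 − 1·65 = 2]
  65 = 32·2 + 1   → row D = row B − 32·row C = (1, −32, 33)   [check: −32·67 + 33·65 = 1]
  2 = 2·1 + 0   → remainder 0, stop. gcd = 1 (last nonzero row D).
The gcd is 1, so 65 is invertible mod 67. The last nonzero row gives −32·67 + 33·65 = 1, so t = 33. So 65^(−1) ≡ 33 (mod 67). Verify: 65 · 33 = 2145 ≡ 1 (mod 67). ✓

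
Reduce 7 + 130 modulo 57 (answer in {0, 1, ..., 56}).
Reduce the summands first: 130 ≡ 16 (mod 57), so 7 + 130 ≡ 7 + 16 (mod 57). 7 + 16 = 23; 23 = 0·57 + 23, so (7 + 130) mod 57 = 23.

Final answer: 23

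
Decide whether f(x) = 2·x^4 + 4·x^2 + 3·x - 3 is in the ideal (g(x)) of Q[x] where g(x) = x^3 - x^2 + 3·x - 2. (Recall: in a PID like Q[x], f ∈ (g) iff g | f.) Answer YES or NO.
In Q[x] the ideal (g) consists of all multiples of g, so f ∈ (g) iff g | f, i.e. iff the remainder of f on division by g is 0. Divide f by g (g is monic, so eliminate the leading term of the running remainder at each step):
  leading term 2·x^4: subtract (2·x)·g(x) = 2·x^4 - 2·x^3 + 6·x^2 - 4·x, leaving 2·x^3 - 2·x^2 + 7·x - 3
  leading term 2·x^3: subtract (2)·g(x) = 2·x^3 - 2·x^2 + 6·x - 4, leaving x + 1
The remainder r(x) = x + 1 ≠ 0 (and deg r < deg g), so g ∤ f, i.e. f ∉ (g).

Final answer: NO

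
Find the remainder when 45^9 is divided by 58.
53

Use repeated squaring. Binary(9) = 1001. Walk through the bits of the exponent 9 left-to-right: at each bit after the leading one, square the running value, then multiply by 45 if the bit is 1 (always reducing mod 58):
  bit 1 = 1 (leading): start with 45.
  bit 2 = 0: square 45^2 = 2025 ≡ 53 (mod 58).
  bit 3 = 0: square 53^2 = 2809 ≡ 25 (mod 58).
  bit 4 = 1: square 25^2 = 625 ≡ 45; bit is 1, so multiply 45·45 = 2025 ≡ 53 (mod 58).
Final value: 45^9 ≡ 53 (mod 58).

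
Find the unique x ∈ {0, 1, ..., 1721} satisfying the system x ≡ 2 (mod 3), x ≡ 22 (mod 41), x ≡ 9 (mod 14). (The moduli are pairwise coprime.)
The moduli 3, 41, 14 are pairwise coprime, so by the CRT there is a unique solution mod 3·41·14 = 1722.
Solve by successive substitution. Start with x ≡ 2 (mod 3).
  Combine with x ≡ 22 (mod 41): write x = 2 + 3·t and require 2 + 3·t ≡ 22 (mod 41), i.e. 3·t ≡ 22 − 2 ≡ 20 (mod 41). Since 3^(−1) ≡ 14 (mod 41), t ≡ 14·20 ≡ 34 (mod 41). So x ≡ 2 + 3·34 = 104 (mod 123).
  Combine with x ≡ 9 (mod 14): write x = 104 + 123·t and require 104 + 123·t ≡ 9 (mod 14), i.e. 123·t ≡ 9 − 104 ≡ 3 (mod 14). Since 123^(−1) ≡ 9 (mod 14) (123 ≡ 11 (mod 14)), t ≡ 9·3 ≡ 13 (mod 14). So x ≡ 104 + 123·13 = 1703 (mod 1722).
Unique solution in [0, 1722): x = 1703.

Final answer: x ≡ 1703 (mod 1722); the representative in [0, 1722) is 1703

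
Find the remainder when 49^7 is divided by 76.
Use repeated squaring. Binary(7) = 111. Walk through the bits of the exponent 7 left-to-right: at each bit after the leading one, square the running value, then multiply by 49 if the bit is 1 (always reducing mod 76):
  bit 1 = 1 (leading): start with 49.
  bit 2 = 1: square 49^2 = 2401 ≡ 45; bit is 1, so multiply 45·49 = 2205 ≡ 1 (mod 76).
  bit 3 = 1: square 1^2 = 1; bit is 1, so multiply 1·49 = 49 (mod 76).
Final value: 49^7 ≡ 49 (mod 76).

Final answer: 49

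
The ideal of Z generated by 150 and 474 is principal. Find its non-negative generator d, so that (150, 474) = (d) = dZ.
(150, 474) = (6); d = 6

In the PID Z, (a, b) is generated by gcd(a, b). Compute gcd(474, 150) with the extended Euclidean algorithm, tracking rows (r, s, t) with s·474 + t·150 = r:
  row A: (474, 1, 0)   [1·474 + 0·150 = 474]
  row B: (150, 0, 1)   [0·474 + 1·150 = 150]
  474 = 3·150 + 24   → row C = row A − 3·row B = (24, 1, −3)   [check: 1·474 − 3·150 = 24]
  150 = 6·24 + 6   → row D = row B − 6·row C = (6, −6, 19)   [check: −6·474 + 19·150 = 6]
  24 = 4·6 + 0   → remainder 0, stop. gcd = 6 (last nonzero row D).
So gcd(150, 474) = 6, with Bézout identity −6·474 + 19·150 = 6. Containment (⊇): the Bézout identity exhibits 6 as an element of (150, 474), giving (6) ⊆ (150, 474). Containment (⊆): since 6 | 150 and 6 | 474 (150 = 6·25, 474 = 6·79), every Z-linear combination of 150 and 474 is divisible by 6, so (150, 474) ⊆ (6). Therefore (150, 474) = (6), d = 6.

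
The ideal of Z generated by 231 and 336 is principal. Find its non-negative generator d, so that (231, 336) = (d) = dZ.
(231, 336) = (21); d = 21

In the PID Z, (a, b) is generated by gcd(a, b). Compute gcd(336, 231) with the extended Euclidean algorithm, tracking rows (r, s, t) with s·336 + t·231 = r:
  row A: (336, 1, 0)   [1·336 + 0·231 = 336]
  row B: (231, 0, 1)   [0·336 + 1·231 = 231]
  336 = 1·231 + 105   → row C = row A − 1·row B = (105, 1, −1)   [check: 1·336 − 1·231 = 105]
  231 = 2·105 + 21   → row D = row B − 2·row C = (21, −2, 3)   [check: −2·336 + 3·231 = 21]
  105 = 5·21 + 0   → remainder 0, stop. gcd = 21 (last nonzero row D).
So gcd(231, 336) = 21, with Bézout identity −2·336 + 3·231 = 21. Containment (⊇): the Bézout identity exhibits 21 as an element of (231, 336), giving (21) ⊆ (231, 336). Containment (⊆): since 21 | 231 and 21 | 336 (231 = 21·11, 336 = 21·16), every Z-linear combination of 231 and 336 is divisible by 21, so (231, 336) ⊆ (21). Therefore (231, 336) = (21), d = 21.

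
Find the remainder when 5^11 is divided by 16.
13

Use repeated squaring. Binary(11) = 1011. Walk through the bits of the exponent 11 left-to-right: at each bit after the leading one, square the running value, then multiply by 5 if the bit is 1 (always reducing mod 16):
  bit 1 = 1 (leading): start with 5.
  bit 2 = 0: square 5^2 = 25 ≡ 9 (mod 16).
  bit 3 = 1: square 9^2 = 81 ≡ 1; bit is 1, so multiply 1·5 = 5 (mod 16).
  bit 4 = 1: square 5^2 = 25 ≡ 9; bit is 1, so multiply 9·5 = 45 ≡ 13 (mod 16).
Final value: 5^11 ≡ 13 (mod 16).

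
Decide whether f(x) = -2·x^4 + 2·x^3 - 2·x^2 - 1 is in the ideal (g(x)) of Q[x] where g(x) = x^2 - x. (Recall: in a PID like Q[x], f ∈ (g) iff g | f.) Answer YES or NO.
NO

In Q[x] the ideal (g) consists of all multiples of g, so f ∈ (g) iff g | f, i.e. iff the remainder of f on division by g is 0. Divide f by g (g is monic, so eliminate the leading term of the running remainder at each step):
  leading term -2·x^4: subtract (-2·x^2)·g(x) = -2·x^4 + 2·x^3, leaving -2·x^2 - 1
  leading term -2·x^2: subtract (-2)·g(x) = -2·x^2 + 2·x, leaving -2·x - 1
The remainder r(x) = -2·x - 1 ≠ 0 (and deg r < deg g), so g ∤ f, i.e. f ∉ (g).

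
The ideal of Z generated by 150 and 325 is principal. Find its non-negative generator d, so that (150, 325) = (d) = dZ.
In the PID Z, (a, b) is generated by gcd(a, b). Compute gcd(325, 150) with the extended Euclidean algorithm, tracking rows (r, s, t) with s·325 + t·150 = r:
  row A: (325, 1, 0)   [1·325 + 0·150 = 325]
  row B: (150, 0, 1)   [0·325 + 1·150 = 150]
  325 = 2·150 + 25   → row C = row A − 2·row B = (25, 1, −2)   [check: 1·325 − 2·150 = 25]
  150 = 6·25 + 0   → remainder 0, stop. gcd = 25 (last nonzero row C).
So gcd(150, 325) = 25, with Bézout identity 1·325 − 2·150 = 25. Containment (⊇): the Bézout identity exhibits 25 as an element of (150, 325), giving (25) ⊆ (150, 325). Containment (⊆): since 25 | 150 and 25 | 325 (150 = 25·6, 325 = 25·13), every Z-linear combination of 150 and 325 is divisible by 25, so (150, 325) ⊆ (25). Therefore (150, 325) = (25), d = 25.

Final answer: (150, 325) = (25); d = 25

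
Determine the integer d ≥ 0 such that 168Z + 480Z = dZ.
(168, 480) = (24); d = 24

In the PID Z, (a, b) is generated by gcd(a, b). Compute gcd(480, 168) with the extended Euclidean algorithm, tracking rows (r, s, t) with s·480 + t·168 = r:
  row A: (480, 1, 0)   [1·480 + 0·168 = 480]
  row B: (168, 0, 1)   [0·480 + 1·168 = 168]
  480 = 2·168 + 144   → row C = row A − 2·row B = (144, 1, −2)   [check: 1·480 − 2·168 = 144]
  168 = 1·144 + 24   → row D = row B − 1·row C = (24, −1, 3)   [check: −1·480 + 3·168 = 24]
  144 = 6·24 + 0   → remainder 0, stop. gcd = 24 (last nonzero row D).
So gcd(168, 480) = 24, with Bézout identity −1·480 + 3·168 = 24. Containment (⊇): the Bézout identity exhibits 24 as an element of (168, 480), giving (24) ⊆ (168, 480). Containment (⊆): since 24 | 168 and 24 | 480 (168 = 24·7, 480 = 24·20), every Z-linear combination of 168 and 480 is divisible by 24, so (168, 480) ⊆ (24). Therefore (168, 480) = (24), d = 24.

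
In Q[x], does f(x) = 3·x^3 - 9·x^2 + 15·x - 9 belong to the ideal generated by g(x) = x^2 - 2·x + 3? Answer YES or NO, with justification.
YES

In Q[x] the ideal (g) consists of all multiples of g, so f ∈ (g) iff g | f, i.e. iff the remainder of f on division by g is 0. Divide f by g (g is monic, so eliminate the leading term of the running remainder at each step):
  leading term 3·x^3: subtract (3·x)·g(x) = 3·x^3 - 6·x^2 + 9·x, leaving -3·x^2 + 6·x - 9
  leading term -3·x^2: subtract (-3)·g(x) = -3·x^2 + 6·x - 9, leaving 0
The remainder is 0, so f(x) = g(x) · h(x) with h(x) = 3·x - 3. Hence g | f, i.e. f ∈ (g).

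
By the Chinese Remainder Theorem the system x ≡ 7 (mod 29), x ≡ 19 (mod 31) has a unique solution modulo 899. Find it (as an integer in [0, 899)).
The moduli 29, 31 are pairwise coprime, so by the CRT there is a unique solution mod 29·31 = 899.
Solve by successive substitution. Start with x ≡ 7 (mod 29).
  Combine with x ≡ 19 (mod 31): write x = 7 + 29·t and require 7 + 29·t ≡ 19 (mod 31), i.e. 29·t ≡ 19 − 7 ≡ 12 (mod 31). Since 29^(−1) ≡ 15 (mod 31), t ≡ 15·12 ≡ 25 (mod 31). So x ≡ 7 + 29·25 = 732 (mod 899).
Unique solution in [0, 899): x = 732.

Final answer: x ≡ 732 (mod 899); the representative in [0, 899) is 732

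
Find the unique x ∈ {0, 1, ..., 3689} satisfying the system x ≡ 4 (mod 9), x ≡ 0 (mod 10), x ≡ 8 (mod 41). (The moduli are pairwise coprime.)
x ≡ 3370 (mod 3690); the representative in [0, 3690) is 3370

The moduli 9, 10, 41 are pairwise coprime, so by the CRT there is a unique solution mod 9·10·41 = 3690.
Solve by successive substitution. Start with x ≡ 4 (mod 9).
  Combine with x ≡ 0 (mod 10): write x = 4 + 9·t and require 4 + 9·t ≡ 0 (mod 10), i.e. 9·t ≡ 0 − 4 ≡ 6 (mod 10). Since 9^(−1) ≡ 9 (mod 10), t ≡ 9·6 ≡ 4 (mod 10). So x ≡ 4 + 9·4 = 40 (mod 90).
  Combine with x ≡ 8 (mod 41): write x = 40 + 90·t and require 40 + 90·t ≡ 8 (mod 41), i.e. 90·t ≡ 8 − 40 ≡ 9 (mod 41). Since 90^(−1) ≡ 36 (mod 41) (90 ≡ 8 (mod 41)), t ≡ 36·9 ≡ 37 (mod 41). So x ≡ 40 + 90·37 = 3370 (mod 3690).
Unique solution in [0, 3690): x = 3370.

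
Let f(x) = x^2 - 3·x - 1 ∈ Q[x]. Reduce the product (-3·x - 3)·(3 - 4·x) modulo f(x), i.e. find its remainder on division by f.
a · b ≡ 39·x + 3 (mod f(x))

First multiply in Q[x] without reducing: a · b = 12·x^2 + 3·x - 9. Now divide by f(x) = x^2 - 3·x - 1, eliminating the leading term at each step:
  leading term 12·x^2: subtract (12)·f(x) = 12·x^2 - 36·x - 12, leaving 39·x + 3
The degree is now < 2, so this is the remainder. Hence a · b ≡ 39·x + 3 in Q[x]/(f).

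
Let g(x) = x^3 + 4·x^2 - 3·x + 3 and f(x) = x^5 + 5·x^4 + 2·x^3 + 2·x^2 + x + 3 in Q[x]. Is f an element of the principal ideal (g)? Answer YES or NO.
In Q[x] the ideal (g) consists of all multiples of g, so f ∈ (g) iff g | f, i.e. iff the remainder of f on division by g is 0. Divide f by g (g is monic, so eliminate the leading term of the running remainder at each step):
  leading term x^5: subtract (x^2)·g(x) = x^5 + 4·x^4 - 3·x^3 + 3·x^2, leaving x^4 + 5·x^3 - x^2 + x + 3
  leading term x^4: subtract (x)·g(x) = x^4 + 4·x^3 - 3·x^2 + 3·x, leaving x^3 + 2·x^2 - 2·x + 3
  leading term x^3: subtract (1)·g(x) = x^3 + 4·x^2 - 3·x + 3, leaving -2·x^2 + x
The remainder r(x) = -2·x^2 + x ≠ 0 (and deg r < deg g), so g ∤ f, i.e. f ∉ (g).

Final answer: NO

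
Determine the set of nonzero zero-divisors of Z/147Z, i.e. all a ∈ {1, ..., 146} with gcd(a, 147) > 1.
An element a ∈ Z/147Z (with a ≠ 0) is a zero-divisor iff gcd(a, 147) > 1 (because a is a unit precisely when gcd(a, n) = 1, and in Z/nZ every nonzero, non-unit element is a zero-divisor). Scan a = 1, ..., 146 and keep those with gcd(a, 147) > 1:
  gcd(3, 147) = 3, gcd(6, 147) = 3, gcd(7, 147) = 7, gcd(9, 147) = 3, gcd(12, 147) = 3, gcd(14, 147) = 7, gcd(15, 147) = 3, gcd(18, 147) = 3, gcd(21, 147) = 21, gcd(24, 147) = 3, gcd(27, 147) = 3, gcd(28, 147) = 7, gcd(30, 147) = 3, gcd(33, 147) = 3, gcd(35, 147) = 7, gcd(36, 147) = 3, gcd(39, 147) = 3, gcd(42, 147) = 21, gcd(45, 147) = 3, gcd(48, 147) = 3, gcd(49, 147) = 49, gcd(51, 147) = 3, gcd(54, 147) = 3, gcd(56, 147) = 7, gcd(57, 147) = 3, gcd(60, 147) = 3, gcd(63, 147) = 21, gcd(66, 147) = 3, gcd(69, 147) = 3, gcd(70, 147) = 7, gcd(72, 147) = 3, gcd(75, 147) = 3, gcd(77, 147) = 7, gcd(78, 147) = 3, gcd(81, 147) = 3, gcd(84, 147) = 21, gcd(87, 147) = 3, gcd(90, 147) = 3, gcd(91, 147) = 7, gcd(93, 147) = 3, gcd(96, 147) = 3, gcd(98, 147) = 49, gcd(99, 147) = 3, gcd(102, 147) = 3, gcd(105, 147) = 21, gcd(108, 147) = 3, gcd(111, 147) = 3, gcd(112, 147) = 7, gcd(114, 147) = 3, gcd(117, 147) = 3, gcd(119, 147) = 7, gcd(120, 147) = 3, gcd(123, 147) = 3, gcd(126, 147) = 21, gcd(129, 147) = 3, gcd(132, 147) = 3, gcd(133, 147) = 7, gcd(135, 147) = 3, gcd(138, 147) = 3, gcd(140, 147) = 7, gcd(141, 147) = 3, gcd(144, 147) = 3.
All other a ∈ {1, ..., 146} have gcd(a, 147) = 1 and are units. So the nonzero zero-divisors are exactly the 62 values of a appearing in this scan.

Final answer: nonzero zero-divisors of Z/147Z = {3, 6, 7, 9, 12, 14, 15, 18, 21, 24, 27, 28, 30, 33, 35, 36, 39, 42, 45, 48, 49, 51, 54, 56, 57, 60, 63, 66, 69, 70, 72, 75, 77, 78, 81, 84, 87, 90, 91, 93, 96, 98, 99, 102, 105, 108, 111, 112, 114, 117, 119, 120, 123, 126, 129, 132, 133, 135, 138, 140, 141, 144}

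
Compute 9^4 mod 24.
9

Use repeated squaring. Binary(4) = 100. Walk through the bits of the exponent 4 left-to-right: at each bit after the leading one, square the running value, then multiply by 9 if the bit is 1 (always reducing mod 24):
  bit 1 = 1 (leading): start with 9.
  bit 2 = 0: square 9^2 = 81 ≡ 9 (mod 24).
  bit 3 = 0: square 9^2 = 81 ≡ 9 (mod 24).
Final value: 9^4 ≡ 9 (mod 24).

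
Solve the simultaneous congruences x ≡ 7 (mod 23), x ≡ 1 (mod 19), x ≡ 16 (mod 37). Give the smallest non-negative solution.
x ≡ 11116 (mod 16169); the representative in [0, 16169) is 11116

The moduli 23, 19, 37 are pairwise coprime, so by the CRT there is a unique solution mod 23·19·37 = 16169.
Solve by successive substitution. Start with x ≡ 7 (mod 23).
  Combine with x ≡ 1 (mod 19): write x = 7 + 23·t and require 7 + 23·t ≡ 1 (mod 19), i.e. 23·t ≡ 1 − 7 ≡ 13 (mod 19). Since 23^(−1) ≡ 5 (mod 19) (23 ≡ 4 (mod 19)), t ≡ 5·13 ≡ 8 (mod 19). So x ≡ 7 + 23·8 = 191 (mod 437).
  Combine with x ≡ 16 (mod 37): write x = 191 + 437·t and require 191 + 437·t ≡ 16 (mod 37), i.e. 437·t ≡ 16 − 191 ≡ 10 (mod 37). Since 437^(−1) ≡ 21 (mod 37) (437 ≡ 30 (mod 37)), t ≡ 21·10 ≡ 25 (mod 37). So x ≡ 191 + 437·25 = 11116 (mod 16169).
Unique solution in [0, 16169): x = 11116.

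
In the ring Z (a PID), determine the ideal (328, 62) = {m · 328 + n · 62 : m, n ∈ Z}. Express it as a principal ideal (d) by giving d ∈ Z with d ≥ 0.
In the PID Z, (a, b) is generated by gcd(a, b). Compute gcd(328, 62) with the extended Euclidean algorithm, tracking rows (r, s, t) with s·328 + t·62 = r:
  row A: (328, 1, 0)   [1·328 + 0·62 = 328]
  row B: (62, 0, 1)   [0·328 + 1·62 = 62]
  328 = 5·62 + 18   → row C = row A − 5·row B = (18, 1, −5)   [check: 1·328 − 5·62 = 18]
  62 = 3·18 + 8   → row D = row B − 3·row C = (8, −3, 16)   [check: −3·328 + 16·62 = 8]
  18 = 2·8 + 2   → row E = row C − 2·row D = (2, 7, −37)   [check: 7·328 − 37·62 = 2]
  8 = 4·2 + 0   → remainder 0, stop. gcd = 2 (last nonzero row E).
So gcd(328, 62) = 2, with Bézout identity 7·328 − 37·62 = 2. Containment (⊇): the Bézout identity exhibits 2 as an element of (328, 62), giving (2) ⊆ (328, 62). Containment (⊆): since 2 | 328 and 2 | 62 (328 = 2·164, 62 = 2·31), every Z-linear combination of 328 and 62 is divisible by 2, so (328, 62) ⊆ (2). Therefore (328, 62) = (2), d = 2.

Final answer: (328, 62) = (2); d = 2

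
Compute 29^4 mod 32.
17

Use repeated squaring. Binary(4) = 100. Walk through the bits of the exponent 4 left-to-right: at each bit after the leading one, square the running value, then multiply by 29 if the bit is 1 (always reducing mod 32):
  bit 1 = 1 (leading): start with 29.
  bit 2 = 0: square 29^2 = 841 ≡ 9 (mod 32).
  bit 3 = 0: square 9^2 = 81 ≡ 17 (mod 32).
Final value: 29^4 ≡ 17 (mod 32).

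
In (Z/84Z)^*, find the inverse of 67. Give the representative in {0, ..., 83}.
67^(−1) ≡ 79 (mod 84)

Apply the extended Euclidean algorithm to (84, 67), tracking rows (r, s, t) with s·84 + t·67 = r. Each division r_prev = q·r_cur + r_new produces the new row as (previous row) − q·(current row):
  row A: (84, 1, 0)   [1·84 + 0·67 = 84]
  row B: (67, 0, 1)   [0·84 + 1·67 = 67]
  84 = 1·67 + 17   → row C = row A − 1·row B = (17, 1, −1)   [check: 1·84 − 1·67 = 17]
  67 = 3·17 + 16   → row D = row B − 3·row C = (16, −3, 4)   [check: −3·84 + 4·67 = 16]
  17 = 1·16 + 1   → row E = row C − 1·row D = (1, 4, −5)   [check: 4·84 − 5·67 = 1]
  16 = 16·1 + 0   → remainder 0, stop. gcd = 1 (last nonzero row E).
The gcd is 1, so 67 is invertible mod 84. The last nonzero row gives 4·84 − 5·67 = 1, so t = −5. So 67^(−1) ≡ −5 ≡ 79 (mod 84). Verify: 67 · 79 = 5293 ≡ 1 (mod 84). ✓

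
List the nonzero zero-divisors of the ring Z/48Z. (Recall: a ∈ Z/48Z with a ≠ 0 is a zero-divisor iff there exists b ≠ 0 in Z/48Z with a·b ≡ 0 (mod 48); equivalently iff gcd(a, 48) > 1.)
An element a ∈ Z/48Z (with a ≠ 0) is a zero-divisor iff gcd(a, 48) > 1 (because a is a unit precisely when gcd(a, n) = 1, and in Z/nZ every nonzero, non-unit element is a zero-divisor). Scan a = 1, ..., 47 and keep those with gcd(a, 48) > 1:
  gcd(2, 48) = 2, gcd(3, 48) = 3, gcd(4, 48) = 4, gcd(6, 48) = 6, gcd(8, 48) = 8, gcd(9, 48) = 3, gcd(10, 48) = 2, gcd(12, 48) = 12, gcd(14, 48) = 2, gcd(15, 48) = 3, gcd(16, 48) = 16, gcd(18, 48) = 6, gcd(20, 48) = 4, gcd(21, 48) = 3, gcd(22, 48) = 2, gcd(24, 48) = 24, gcd(26, 48) = 2, gcd(27, 48) = 3, gcd(28, 48) = 4, gcd(30, 48) = 6, gcd(32, 48) = 16, gcd(33, 48) = 3, gcd(34, 48) = 2, gcd(36, 48) = 12, gcd(38, 48) = 2, gcd(39, 48) = 3, gcd(40, 48) = 8, gcd(42, 48) = 6, gcd(44, 48) = 4, gcd(45, 48) = 3, gcd(46, 48) = 2.
All other a ∈ {1, ..., 47} have gcd(a, 48) = 1 and are units. So the nonzero zero-divisors are exactly the 31 values of a appearing in this scan.

Final answer: nonzero zero-divisors of Z/48Z = {2, 3, 4, 6, 8, 9, 10, 12, 14, 15, 16, 18, 20, 21, 22, 24, 26, 27, 28, 30, 32, 33, 34, 36, 38, 39, 40, 42, 44, 45, 46}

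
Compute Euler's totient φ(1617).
φ is multiplicative, with φ(p^e) = p^e − p^(e−1). Factorise 1617 = 3 · 7^2 · 11. Then
  φ(1617) = (3 − 1) · (7^2 − 7^1) · (11 − 1) = 2 · 42 · 10 = 840.

Final answer: φ(1617) = 840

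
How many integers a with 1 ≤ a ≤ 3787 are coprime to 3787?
3240

The number of a ∈ {1, ..., 3787} with gcd(a, 3787) = 1 is by definition Euler's totient φ(3787). φ is multiplicative, with φ(p^e) = p^e − p^(e−1). Factorise 3787 = 7 · 541. Then
  φ(3787) = (7 − 1) · (541 − 1) = 6 · 540 = 3240.
So there are 3240 such integers.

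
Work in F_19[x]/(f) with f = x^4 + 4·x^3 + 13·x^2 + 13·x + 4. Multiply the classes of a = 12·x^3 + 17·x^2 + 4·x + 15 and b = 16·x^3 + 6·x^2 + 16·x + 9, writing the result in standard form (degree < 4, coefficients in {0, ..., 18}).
a · b ≡ 13·x^3 + 5·x^2 + 4·x + 3 (mod f(x))

Multiply as integer polynomials: a · b = 192·x^6 + 344·x^5 + 358·x^4 + 644·x^3 + 307·x^2 + 276·x + 135. Reducing coefficients mod 19: a · b ≡ 2·x^6 + 2·x^5 + 16·x^4 + 17·x^3 + 3·x^2 + 10·x + 2. Now divide by f(x) = x^4 + 4·x^3 + 13·x^2 + 13·x + 4 in F_19[x], eliminating the leading term at each step:
  leading term 2·x^6: subtract (2·x^2)·f(x) = 2·x^6 + 8·x^5 + 7·x^4 + 7·x^3 + 8·x^2, leaving 13·x^5 + 9·x^4 + 10·x^3 + 14·x^2 + 10·x + 2 (coefficients mod 19)
  leading term 13·x^5: subtract (13·x)·f(x) = 13·x^5 + 14·x^4 + 17·x^3 + 17·x^2 + 14·x, leaving 14·x^4 + 12·x^3 + 16·x^2 + 15·x + 2 (coefficients mod 19)
  leading term 14·x^4: subtract (14)·f(x) = 14·x^4 + 18·x^3 + 11·x^2 + 11·x + 18, leaving 13·x^3 + 5·x^2 + 4·x + 3 (coefficients mod 19)
The degree is now < 4, so this is the remainder. Hence a · b ≡ 13·x^3 + 5·x^2 + 4·x + 3 in F_19[x]/(f).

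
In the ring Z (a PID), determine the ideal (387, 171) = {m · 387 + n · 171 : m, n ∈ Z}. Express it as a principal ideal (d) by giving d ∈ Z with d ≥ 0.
(387, 171) = (9); d = 9

In the PID Z, (a, b) is generated by gcd(a, b). Compute gcd(387, 171) with the extended Euclidean algorithm, tracking rows (r, s, t) with s·387 + t·171 = r:
  row A: (387, 1, 0)   [1·387 + 0·171 = 387]
  row B: (171, 0, 1)   [0·387 + 1·171 = 171]
  387 = 2·171 + 45   → row C = row A − 2·row B = (45, 1, −2)   [check: 1·387 − 2·171 = 45]
  171 = 3·45 + 36   → row D = row B − 3·row C = (36, −3, 7)   [check: −3·387 + 7·171 = 36]
  45 = 1·36 + 9   → row E = row C − 1·row D = (9, 4, −9)   [check: 4·387 − 9·171 = 9]
  36 = 4·9 + 0   → remainder 0, stop. gcd = 9 (last nonzero row E).
So gcd(387, 171) = 9, with Bézout identity 4·387 − 9·171 = 9. Containment (⊇): the Bézout identity exhibits 9 as an element of (387, 171), giving (9) ⊆ (387, 171). Containment (⊆): since 9 | 387 and 9 | 171 (387 = 9·43, 171 = 9·19), every Z-linear combination of 387 and 171 is divisible by 9, so (387, 171) ⊆ (9). Therefore (387, 171) = (9), d = 9.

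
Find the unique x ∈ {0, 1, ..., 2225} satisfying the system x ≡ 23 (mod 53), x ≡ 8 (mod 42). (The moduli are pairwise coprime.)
The moduli 53, 42 are pairwise coprime, so by the CRT there is a unique solution mod 53·42 = 2226.
Solve by successive substitution. Start with x ≡ 23 (mod 53).
  Combine with x ≡ 8 (mod 42): write x = 23 + 53·t and require 23 + 53·t ≡ 8 (mod 42), i.e. 53·t ≡ 8 − 23 ≡ 27 (mod 42). Since 53^(−1) ≡ 23 (mod 42) (53 ≡ 11 (mod 42)), t ≡ 23·27 ≡ 33 (mod 42). So x ≡ 23 + 53·33 = 1772 (mod 2226).
Unique solution in [0, 2226): x = 1772.

Final answer: x ≡ 1772 (mod 2226); the representative in [0, 2226) is 1772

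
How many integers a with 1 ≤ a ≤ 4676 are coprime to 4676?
1992

The number of a ∈ {1, ..., 4676} with gcd(a, 4676) = 1 is by definition Euler's totient φ(4676). φ is multiplicative, with φ(p^e) = p^e − p^(e−1). Factorise 4676 = 2^2 · 7 · 167. Then
  φ(4676) = (2^2 − 2^1) · (7 − 1) · (167 − 1) = 2 · 6 · 166 = 1992.
So there are 1992 such integers.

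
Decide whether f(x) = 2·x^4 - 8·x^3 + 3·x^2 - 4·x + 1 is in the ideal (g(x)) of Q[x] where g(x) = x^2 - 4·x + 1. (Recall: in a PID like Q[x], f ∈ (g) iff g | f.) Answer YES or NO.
In Q[x] the ideal (g) consists of all multiples of g, so f ∈ (g) iff g | f, i.e. iff the remainder of f on division by g is 0. Divide f by g (g is monic, so eliminate the leading term of the running remainder at each step):
  leading term 2·x^4: subtract (2·x^2)·g(x) = 2·x^4 - 8·x^3 + 2·x^2, leaving x^2 - 4·x + 1
  leading term x^2: subtract (1)·g(x) = x^2 - 4·x + 1, leaving 0
The remainder is 0, so f(x) = g(x) · h(x) with h(x) = 2·x^2 + 1. Hence g | f, i.e. f ∈ (g).

Final answer: YES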